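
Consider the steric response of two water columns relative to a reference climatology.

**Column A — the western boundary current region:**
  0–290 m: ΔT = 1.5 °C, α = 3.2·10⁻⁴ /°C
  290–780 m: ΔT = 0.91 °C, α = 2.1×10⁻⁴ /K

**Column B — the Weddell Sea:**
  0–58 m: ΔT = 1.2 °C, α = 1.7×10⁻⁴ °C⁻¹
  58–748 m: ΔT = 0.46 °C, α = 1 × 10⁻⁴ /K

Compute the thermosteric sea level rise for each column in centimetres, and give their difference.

A: 23.3 cm; B: 4.36 cm; difference 18.9 cm

A Layer 1: 1.5 × 290 × 3.2×10⁻⁴ = 0.13920 m
A 2.1×10⁻⁴ × 490 × 0.91 = 0.093639 m
A total: 0.232839 m
B 0–58 m: 1.7×10⁻⁴ × 58 × 1.2 = 0.011832 m
B 1×10⁻⁴ × 0.46 × 690 = 0.03174 m
B total: 0.043572 m
Difference: 0.232839 − 0.043572 = 0.189267 m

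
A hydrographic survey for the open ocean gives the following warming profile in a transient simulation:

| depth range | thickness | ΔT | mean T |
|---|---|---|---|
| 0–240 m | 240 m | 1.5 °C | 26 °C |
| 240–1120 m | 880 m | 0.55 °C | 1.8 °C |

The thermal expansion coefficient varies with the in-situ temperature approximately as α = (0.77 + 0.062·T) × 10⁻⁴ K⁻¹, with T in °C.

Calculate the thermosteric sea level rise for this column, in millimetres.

Layer 1: α = (0.77 + 0.062×26)×10⁻⁴ = 2.382×10⁻⁴ K⁻¹
Layer 2: α = (0.77 + 0.062×1.8)×10⁻⁴ = 0.8816×10⁻⁴ K⁻¹
Layer 1: 240 × 2.382×10⁻⁴ × 1.5 = 0.085752 m
Layer 2: 0.8816×10⁻⁴ × 880 × 0.55 = 0.04266944 m
Δh = 0.085752 + 0.04266944 = 0.12842144 m

Δh ≈ 128 mm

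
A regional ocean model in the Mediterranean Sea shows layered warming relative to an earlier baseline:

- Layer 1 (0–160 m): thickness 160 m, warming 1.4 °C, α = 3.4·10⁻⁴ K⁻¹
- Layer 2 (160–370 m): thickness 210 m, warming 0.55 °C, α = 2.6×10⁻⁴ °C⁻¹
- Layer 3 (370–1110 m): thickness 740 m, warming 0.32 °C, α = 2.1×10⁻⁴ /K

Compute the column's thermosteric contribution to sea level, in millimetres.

160 mm

Layer 1: 160 × 1.4 × 3.4×10⁻⁴ = 0.07616 m
Layer 2: 210 × 2.6×10⁻⁴ × 0.55 = 0.03003 m
Layer 3: 0.32 × 2.1×10⁻⁴ × 740 = 0.049728 m
Δh = 0.07616 + 0.03003 + 0.049728 = 0.155918 m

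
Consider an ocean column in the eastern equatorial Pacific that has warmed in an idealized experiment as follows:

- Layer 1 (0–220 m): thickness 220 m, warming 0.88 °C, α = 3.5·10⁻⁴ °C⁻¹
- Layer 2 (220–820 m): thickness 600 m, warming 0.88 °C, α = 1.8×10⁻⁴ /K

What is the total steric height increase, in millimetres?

160 mm of thermosteric rise

Layer 1: 0.88 × 3.5×10⁻⁴ × 220 = 0.06776 m
220–820 m: 0.88 × 1.8×10⁻⁴ × 600 = 0.09504 m
Δh = 0.06776 + 0.09504 = 0.16280 m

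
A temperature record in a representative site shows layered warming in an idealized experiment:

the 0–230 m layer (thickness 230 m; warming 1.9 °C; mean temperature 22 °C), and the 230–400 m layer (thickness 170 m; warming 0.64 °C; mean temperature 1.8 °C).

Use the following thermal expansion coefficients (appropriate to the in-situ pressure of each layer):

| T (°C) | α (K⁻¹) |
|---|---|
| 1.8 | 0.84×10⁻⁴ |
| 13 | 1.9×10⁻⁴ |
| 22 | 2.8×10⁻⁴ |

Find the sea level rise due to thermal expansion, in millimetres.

Δh = 130 mm

Layer 1 at 22 °C → α = 2.8×10⁻⁴ K⁻¹
Layer 2 at 1.8 °C → α = 0.84×10⁻⁴ K⁻¹
0–230 m: 2.8×10⁻⁴ × 1.9 × 230 = 0.12236 m
170 × 0.84×10⁻⁴ × 0.64 = 0.0091392 m
Δh = 0.12236 + 0.0091392 = 0.1314992 m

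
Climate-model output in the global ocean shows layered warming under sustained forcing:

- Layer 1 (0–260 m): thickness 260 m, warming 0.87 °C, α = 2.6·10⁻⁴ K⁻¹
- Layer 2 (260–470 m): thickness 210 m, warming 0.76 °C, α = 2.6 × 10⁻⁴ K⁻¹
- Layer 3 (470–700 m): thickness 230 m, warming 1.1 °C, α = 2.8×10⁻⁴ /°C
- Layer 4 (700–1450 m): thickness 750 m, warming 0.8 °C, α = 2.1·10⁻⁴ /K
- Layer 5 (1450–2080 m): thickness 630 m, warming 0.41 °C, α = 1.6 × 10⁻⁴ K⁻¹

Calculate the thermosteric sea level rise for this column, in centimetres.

about 33.8 cm

Layer 1: 260 × 2.6×10⁻⁴ × 0.87 = 0.058812 m
260–470 m: 2.6×10⁻⁴ × 0.76 × 210 = 0.041496 m
1.1 × 2.8×10⁻⁴ × 230 = 0.07084 m
700–1450 m: 0.8 × 2.1×10⁻⁴ × 750 = 0.12600 m
1450–2080 m: 0.41 × 1.6×10⁻⁴ × 630 = 0.041328 m
Δh = 0.058812 + 0.041496 + 0.07084 + 0.12600 + 0.041328 = 0.338476 m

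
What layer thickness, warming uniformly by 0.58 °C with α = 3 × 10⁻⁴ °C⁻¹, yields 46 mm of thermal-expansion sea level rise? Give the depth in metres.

H = Δh/(αΔT) = 0.046 / (3×10⁻⁴ × 0.58) ≈ 264.4 m

H ≈ 264 m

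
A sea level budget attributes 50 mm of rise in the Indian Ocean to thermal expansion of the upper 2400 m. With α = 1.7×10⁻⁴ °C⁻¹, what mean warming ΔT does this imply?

about 0.12 K

ΔT = Δh/(αH) = 0.05 / (1.7×10⁻⁴ × 2400) ≈ 0.1225 K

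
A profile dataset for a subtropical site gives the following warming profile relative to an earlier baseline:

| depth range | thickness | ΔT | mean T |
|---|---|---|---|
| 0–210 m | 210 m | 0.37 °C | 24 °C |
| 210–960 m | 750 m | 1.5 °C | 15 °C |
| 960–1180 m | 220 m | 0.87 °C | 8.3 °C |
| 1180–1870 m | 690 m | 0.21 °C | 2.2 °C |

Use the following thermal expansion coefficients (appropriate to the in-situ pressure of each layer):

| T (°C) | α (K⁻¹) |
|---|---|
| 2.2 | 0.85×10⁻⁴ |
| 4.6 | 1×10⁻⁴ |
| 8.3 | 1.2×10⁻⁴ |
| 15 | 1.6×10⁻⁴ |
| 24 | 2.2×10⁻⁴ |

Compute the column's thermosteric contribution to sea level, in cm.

23.2 cm

Layer 1 at 24 °C → α = 2.2×10⁻⁴ K⁻¹
Layer 2 at 15 °C → α = 1.6×10⁻⁴ K⁻¹
Layer 3 at 8.3 °C → α = 1.2×10⁻⁴ K⁻¹
Layer 4 at 2.2 °C → α = 0.85×10⁻⁴ K⁻¹
2.2×10⁻⁴ × 210 × 0.37 = 0.017094 m
Layer 2: 750 × 1.5 × 1.6×10⁻⁴ = 0.18000 m
Layer 3: 1.2×10⁻⁴ × 220 × 0.87 = 0.022968 m
690 × 0.85×10⁻⁴ × 0.21 = 0.0123165 m
Δh = 0.017094 + 0.18000 + 0.022968 + 0.0123165 = 0.2323785 m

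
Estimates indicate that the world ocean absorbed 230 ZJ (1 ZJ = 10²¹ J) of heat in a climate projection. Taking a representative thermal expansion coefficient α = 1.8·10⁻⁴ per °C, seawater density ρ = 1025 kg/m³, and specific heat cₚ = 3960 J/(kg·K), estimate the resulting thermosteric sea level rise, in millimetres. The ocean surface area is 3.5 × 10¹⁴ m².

Per unit area: Q = 230×10²¹ / (3.5×10¹⁴) ≈ 6.571×10⁸ J/m²
Δh = αQ/(ρcₚ) = 1.8×10⁻⁴ × 6.571×10⁸ / (1025 × 3960) ≈ 0.02914 m

Δh ≈ 29.1 mm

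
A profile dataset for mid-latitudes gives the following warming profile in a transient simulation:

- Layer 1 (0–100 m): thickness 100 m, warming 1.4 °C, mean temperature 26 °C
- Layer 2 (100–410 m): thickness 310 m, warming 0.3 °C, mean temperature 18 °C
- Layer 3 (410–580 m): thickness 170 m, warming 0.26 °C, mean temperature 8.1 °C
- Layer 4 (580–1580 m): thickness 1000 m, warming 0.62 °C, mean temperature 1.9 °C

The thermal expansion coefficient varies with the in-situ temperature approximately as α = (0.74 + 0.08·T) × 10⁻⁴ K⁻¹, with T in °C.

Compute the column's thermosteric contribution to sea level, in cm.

12.1 cm

Layer 1: α = (0.74 + 0.08×26)×10⁻⁴ = 2.82×10⁻⁴ K⁻¹
Layer 2: α = (0.74 + 0.08×18)×10⁻⁴ = 2.18×10⁻⁴ K⁻¹
Layer 3: α = (0.74 + 0.08×8.1)×10⁻⁴ = 1.388×10⁻⁴ K⁻¹
Layer 4: α = (0.74 + 0.08×1.9)×10⁻⁴ = 0.892×10⁻⁴ K⁻¹
Layer 1: 2.82×10⁻⁴ × 100 × 1.4 = 0.03948 m
100–410 m: 0.3 × 2.18×10⁻⁴ × 310 = 0.020274 m
1.388×10⁻⁴ × 170 × 0.26 = 0.00613496 m
Layer 4: 0.892×10⁻⁴ × 0.62 × 1000 = 0.055304 m
Δh = 0.03948 + 0.020274 + 0.00613496 + 0.055304 = 0.12119296 m ≈ 12.1 cm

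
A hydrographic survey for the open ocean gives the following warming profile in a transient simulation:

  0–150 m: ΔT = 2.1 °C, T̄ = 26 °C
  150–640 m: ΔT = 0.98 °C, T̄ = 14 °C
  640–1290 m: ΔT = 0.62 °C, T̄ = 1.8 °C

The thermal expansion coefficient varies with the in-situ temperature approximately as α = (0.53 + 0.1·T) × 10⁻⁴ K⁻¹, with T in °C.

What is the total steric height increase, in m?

Layer 1: α = (0.53 + 0.1×26)×10⁻⁴ = 3.13×10⁻⁴ K⁻¹
Layer 2: α = (0.53 + 0.1×14)×10⁻⁴ = 1.93×10⁻⁴ K⁻¹
Layer 3: α = (0.53 + 0.1×1.8)×10⁻⁴ = 0.71×10⁻⁴ K⁻¹
2.1 × 3.13×10⁻⁴ × 150 = 0.098595 m
Layer 2: 1.93×10⁻⁴ × 0.98 × 490 = 0.0926786 m
640–1290 m: 650 × 0.62 × 0.71×10⁻⁴ = 0.028613 m
Δh = 0.098595 + 0.0926786 + 0.028613 = 0.2198866 m

Δh ≈ 0.22 m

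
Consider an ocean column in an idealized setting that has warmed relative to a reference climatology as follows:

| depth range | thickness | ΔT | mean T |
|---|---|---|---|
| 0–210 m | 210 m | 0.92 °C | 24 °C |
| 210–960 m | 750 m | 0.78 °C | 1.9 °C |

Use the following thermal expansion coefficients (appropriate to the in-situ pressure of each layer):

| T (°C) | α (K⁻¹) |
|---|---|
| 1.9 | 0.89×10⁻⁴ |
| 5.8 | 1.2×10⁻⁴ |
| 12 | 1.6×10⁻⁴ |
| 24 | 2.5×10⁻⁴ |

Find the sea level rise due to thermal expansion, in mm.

about 100 mm

Layer 1 at 24 °C → α = 2.5×10⁻⁴ K⁻¹
Layer 2 at 1.9 °C → α = 0.89×10⁻⁴ K⁻¹
210 × 2.5×10⁻⁴ × 0.92 = 0.04830 m
Layer 2: 750 × 0.78 × 0.89×10⁻⁴ = 0.052065 m
Δh = 0.04830 + 0.052065 = 0.100365 m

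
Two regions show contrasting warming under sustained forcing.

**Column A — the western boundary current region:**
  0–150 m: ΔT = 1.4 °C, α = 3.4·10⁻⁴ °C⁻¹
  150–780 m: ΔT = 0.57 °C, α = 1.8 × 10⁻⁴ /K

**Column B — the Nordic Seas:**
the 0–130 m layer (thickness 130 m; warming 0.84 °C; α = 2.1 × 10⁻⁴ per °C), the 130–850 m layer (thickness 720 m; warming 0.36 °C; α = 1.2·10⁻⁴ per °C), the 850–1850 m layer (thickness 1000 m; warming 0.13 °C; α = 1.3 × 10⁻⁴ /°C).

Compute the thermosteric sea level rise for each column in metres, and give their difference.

A: 0.14 m; B: 0.071 m; difference 0.065 m

A Layer 1: 150 × 1.4 × 3.4×10⁻⁴ = 0.07140 m
A Layer 2: 630 × 0.57 × 1.8×10⁻⁴ = 0.064638 m
A total: 0.136038 m
B Layer 1: 130 × 2.1×10⁻⁴ × 0.84 = 0.022932 m
B 130–850 m: 1.2×10⁻⁴ × 0.36 × 720 = 0.031104 m
B 1000 × 1.3×10⁻⁴ × 0.13 = 0.01690 m
B total: 0.070936 m
Difference: 0.136038 − 0.070936 = 0.065102 m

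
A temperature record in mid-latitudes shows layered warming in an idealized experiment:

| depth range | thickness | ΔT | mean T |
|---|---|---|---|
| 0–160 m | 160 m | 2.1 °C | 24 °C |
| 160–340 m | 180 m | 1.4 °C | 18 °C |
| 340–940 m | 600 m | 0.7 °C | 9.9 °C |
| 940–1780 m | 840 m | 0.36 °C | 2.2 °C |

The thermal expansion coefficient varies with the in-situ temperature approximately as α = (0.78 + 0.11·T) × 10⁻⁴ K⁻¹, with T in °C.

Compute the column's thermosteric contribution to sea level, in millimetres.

Layer 1: α = (0.78 + 0.11×24)×10⁻⁴ = 3.42×10⁻⁴ K⁻¹
Layer 2: α = (0.78 + 0.11×18)×10⁻⁴ = 2.76×10⁻⁴ K⁻¹
Layer 3: α = (0.78 + 0.11×9.9)×10⁻⁴ = 1.869×10⁻⁴ K⁻¹
Layer 4: α = (0.78 + 0.11×2.2)×10⁻⁴ = 1.022×10⁻⁴ K⁻¹
Layer 1: 160 × 2.1 × 3.42×10⁻⁴ = 0.114912 m
160–340 m: 180 × 2.76×10⁻⁴ × 1.4 = 0.069552 m
340–940 m: 0.7 × 600 × 1.869×10⁻⁴ = 0.078498 m
0.36 × 1.022×10⁻⁴ × 840 = 0.03090528 m
Δh = 0.114912 + 0.069552 + 0.078498 + 0.03090528 = 0.29386728 m

Δh ≈ 290 mm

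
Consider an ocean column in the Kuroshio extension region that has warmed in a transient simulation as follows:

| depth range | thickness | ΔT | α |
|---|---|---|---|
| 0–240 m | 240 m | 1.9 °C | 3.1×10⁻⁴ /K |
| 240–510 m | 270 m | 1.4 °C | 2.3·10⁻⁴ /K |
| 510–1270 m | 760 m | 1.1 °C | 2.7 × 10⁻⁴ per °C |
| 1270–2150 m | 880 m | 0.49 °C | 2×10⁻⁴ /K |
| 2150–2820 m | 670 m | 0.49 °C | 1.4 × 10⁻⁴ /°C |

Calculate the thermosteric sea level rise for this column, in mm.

3.1×10⁻⁴ × 1.9 × 240 = 0.14136 m
240–510 m: 270 × 1.4 × 2.3×10⁻⁴ = 0.08694 m
Layer 3: 2.7×10⁻⁴ × 1.1 × 760 = 0.22572 m
Layer 4: 0.49 × 2×10⁻⁴ × 880 = 0.08624 m
2150–2820 m: 0.49 × 670 × 1.4×10⁻⁴ = 0.045962 m
Δh = 0.14136 + 0.08694 + 0.22572 + 0.08624 + 0.045962 = 0.586222 m ≈ 586 mm

Δh ≈ 586 mm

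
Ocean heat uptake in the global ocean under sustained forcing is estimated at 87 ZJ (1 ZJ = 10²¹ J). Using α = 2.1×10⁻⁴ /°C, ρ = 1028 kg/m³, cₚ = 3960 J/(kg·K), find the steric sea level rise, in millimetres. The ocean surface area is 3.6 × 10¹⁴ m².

Δh ≈ 12 mm

Per unit area: Q = 87×10²¹ / (3.6×10¹⁴) ≈ 2.417×10⁸ J/m²
Δh = αQ/(ρcₚ) = 2.1×10⁻⁴ × 2.417×10⁸ / (1028 × 3960) ≈ 0.012468 m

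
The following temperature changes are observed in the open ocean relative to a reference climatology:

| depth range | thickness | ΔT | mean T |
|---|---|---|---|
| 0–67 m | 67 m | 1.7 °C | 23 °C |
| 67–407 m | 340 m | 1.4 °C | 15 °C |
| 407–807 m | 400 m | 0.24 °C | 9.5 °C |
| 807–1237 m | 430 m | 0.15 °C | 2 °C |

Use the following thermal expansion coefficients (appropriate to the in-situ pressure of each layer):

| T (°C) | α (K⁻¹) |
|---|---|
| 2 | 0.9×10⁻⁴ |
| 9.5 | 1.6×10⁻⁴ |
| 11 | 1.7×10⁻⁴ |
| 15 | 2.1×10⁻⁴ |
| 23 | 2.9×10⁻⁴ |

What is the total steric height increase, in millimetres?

154 mm

Layer 1 at 23 °C → α = 2.9×10⁻⁴ K⁻¹
Layer 2 at 15 °C → α = 2.1×10⁻⁴ K⁻¹
Layer 3 at 9.5 °C → α = 1.6×10⁻⁴ K⁻¹
Layer 4 at 2 °C → α = 0.9×10⁻⁴ K⁻¹
67 × 1.7 × 2.9×10⁻⁴ = 0.033031 m
67–407 m: 2.1×10⁻⁴ × 340 × 1.4 = 0.09996 m
Layer 3: 1.6×10⁻⁴ × 400 × 0.24 = 0.01536 m
Layer 4: 430 × 0.15 × 0.9×10⁻⁴ = 0.005805 m
Δh = 0.033031 + 0.09996 + 0.01536 + 0.005805 = 0.154156 m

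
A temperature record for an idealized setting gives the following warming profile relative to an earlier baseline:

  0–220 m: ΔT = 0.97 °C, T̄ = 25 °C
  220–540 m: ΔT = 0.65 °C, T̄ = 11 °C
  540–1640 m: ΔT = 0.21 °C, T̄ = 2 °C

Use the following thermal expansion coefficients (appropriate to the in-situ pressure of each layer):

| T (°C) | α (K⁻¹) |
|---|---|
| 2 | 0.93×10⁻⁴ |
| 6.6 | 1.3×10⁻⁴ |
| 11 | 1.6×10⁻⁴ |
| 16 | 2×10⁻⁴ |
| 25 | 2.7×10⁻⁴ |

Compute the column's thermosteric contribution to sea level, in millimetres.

Layer 1 at 25 °C → α = 2.7×10⁻⁴ K⁻¹
Layer 2 at 11 °C → α = 1.6×10⁻⁴ K⁻¹
Layer 3 at 2 °C → α = 0.93×10⁻⁴ K⁻¹
0–220 m: 2.7×10⁻⁴ × 220 × 0.97 = 0.057618 m
1.6×10⁻⁴ × 320 × 0.65 = 0.03328 m
Layer 3: 1100 × 0.93×10⁻⁴ × 0.21 = 0.021483 m
Δh = 0.057618 + 0.03328 + 0.021483 = 0.112381 m

110 mm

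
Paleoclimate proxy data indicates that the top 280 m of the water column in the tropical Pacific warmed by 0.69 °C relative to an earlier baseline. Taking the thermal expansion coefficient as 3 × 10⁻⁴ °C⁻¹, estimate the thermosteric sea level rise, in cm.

Δh = αΔT·H = 3×10⁻⁴ × 0.69 × 280 = 0.05796 m

Δh = 5.8 cm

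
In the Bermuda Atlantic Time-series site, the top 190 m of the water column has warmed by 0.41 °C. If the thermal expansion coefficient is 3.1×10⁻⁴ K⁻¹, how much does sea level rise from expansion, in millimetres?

Δh ≈ 24.1 mm

Δh = αΔT·H = 3.1×10⁻⁴ × 0.41 × 190 = 0.024149 m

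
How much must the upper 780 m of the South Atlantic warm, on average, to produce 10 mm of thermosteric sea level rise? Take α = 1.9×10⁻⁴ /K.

about 0.0675 K

ΔT = Δh/(αH) = 0.01 / (1.9×10⁻⁴ × 780) ≈ 0.06748 K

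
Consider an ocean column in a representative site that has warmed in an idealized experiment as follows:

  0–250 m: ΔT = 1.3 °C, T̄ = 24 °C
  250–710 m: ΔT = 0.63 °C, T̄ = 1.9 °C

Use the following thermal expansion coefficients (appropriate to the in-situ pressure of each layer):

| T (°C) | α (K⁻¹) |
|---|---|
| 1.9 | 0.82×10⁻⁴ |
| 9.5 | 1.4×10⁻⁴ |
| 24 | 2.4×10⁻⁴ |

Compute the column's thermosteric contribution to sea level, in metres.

Δh = 0.102 m

Layer 1 at 24 °C → α = 2.4×10⁻⁴ K⁻¹
Layer 2 at 1.9 °C → α = 0.82×10⁻⁴ K⁻¹
0–250 m: 1.3 × 250 × 2.4×10⁻⁴ = 0.07800 m
Layer 2: 0.63 × 460 × 0.82×10⁻⁴ = 0.0237636 m
Δh = 0.07800 + 0.0237636 = 0.1017636 m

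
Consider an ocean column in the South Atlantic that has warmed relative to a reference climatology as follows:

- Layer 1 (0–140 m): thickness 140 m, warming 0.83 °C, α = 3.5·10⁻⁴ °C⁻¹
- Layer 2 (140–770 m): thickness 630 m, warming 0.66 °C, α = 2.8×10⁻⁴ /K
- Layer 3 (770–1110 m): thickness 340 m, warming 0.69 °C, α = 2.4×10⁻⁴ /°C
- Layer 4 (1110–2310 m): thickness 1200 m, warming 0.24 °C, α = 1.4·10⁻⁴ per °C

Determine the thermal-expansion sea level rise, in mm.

0.83 × 140 × 3.5×10⁻⁴ = 0.04067 m
Layer 2: 630 × 2.8×10⁻⁴ × 0.66 = 0.116424 m
770–1110 m: 0.69 × 340 × 2.4×10⁻⁴ = 0.056304 m
1200 × 1.4×10⁻⁴ × 0.24 = 0.04032 m
Δh = 0.04067 + 0.116424 + 0.056304 + 0.04032 = 0.253718 m

about 250 mm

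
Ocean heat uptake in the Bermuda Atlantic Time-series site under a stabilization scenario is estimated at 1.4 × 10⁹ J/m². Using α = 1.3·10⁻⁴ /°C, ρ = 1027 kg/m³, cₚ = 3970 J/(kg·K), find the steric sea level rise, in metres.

Δh = αQ/(ρcₚ) = 1.3×10⁻⁴ × 1.4×10⁹ / (1027 × 3970) ≈ 0.044639 m

Δh ≈ 0.0446 m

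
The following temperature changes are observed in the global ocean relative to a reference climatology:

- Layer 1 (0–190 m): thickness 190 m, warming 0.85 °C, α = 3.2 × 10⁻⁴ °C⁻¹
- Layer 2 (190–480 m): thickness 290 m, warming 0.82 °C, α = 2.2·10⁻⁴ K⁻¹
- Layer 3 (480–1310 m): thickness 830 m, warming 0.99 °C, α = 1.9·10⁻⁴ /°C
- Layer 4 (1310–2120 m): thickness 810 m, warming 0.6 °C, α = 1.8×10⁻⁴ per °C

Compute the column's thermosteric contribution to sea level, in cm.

0.85 × 3.2×10⁻⁴ × 190 = 0.05168 m
190–480 m: 0.82 × 2.2×10⁻⁴ × 290 = 0.052316 m
480–1310 m: 1.9×10⁻⁴ × 830 × 0.99 = 0.156123 m
Layer 4: 0.6 × 1.8×10⁻⁴ × 810 = 0.08748 m
Δh = 0.05168 + 0.052316 + 0.156123 + 0.08748 = 0.347599 m

Δh = 34.8 cm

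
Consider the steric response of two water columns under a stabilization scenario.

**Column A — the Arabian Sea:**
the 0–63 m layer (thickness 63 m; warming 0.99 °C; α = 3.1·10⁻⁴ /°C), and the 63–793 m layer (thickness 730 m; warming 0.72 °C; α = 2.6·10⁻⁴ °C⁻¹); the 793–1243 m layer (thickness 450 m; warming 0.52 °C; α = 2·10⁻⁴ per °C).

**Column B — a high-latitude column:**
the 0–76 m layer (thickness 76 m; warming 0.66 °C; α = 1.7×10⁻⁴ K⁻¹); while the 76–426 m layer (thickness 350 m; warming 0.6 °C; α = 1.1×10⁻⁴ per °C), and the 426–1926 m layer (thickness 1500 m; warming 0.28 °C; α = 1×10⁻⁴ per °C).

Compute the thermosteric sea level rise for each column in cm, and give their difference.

Δh_A ≈ 20 cm, Δh_B ≈ 7.4 cm; difference ≈ 13 cm

A 0–63 m: 3.1×10⁻⁴ × 0.99 × 63 = 0.0193347 m
A 63–793 m: 2.6×10⁻⁴ × 730 × 0.72 = 0.136656 m
A 793–1243 m: 2×10⁻⁴ × 450 × 0.52 = 0.04680 m
A total: 0.2027907 m
B Layer 1: 76 × 1.7×10⁻⁴ × 0.66 = 0.0085272 m
B 76–426 m: 0.6 × 350 × 1.1×10⁻⁴ = 0.02310 m
B Layer 3: 1×10⁻⁴ × 0.28 × 1500 = 0.04200 m
B total: 0.0736272 m
Difference: 0.2027907 − 0.0736272 = 0.1291635 m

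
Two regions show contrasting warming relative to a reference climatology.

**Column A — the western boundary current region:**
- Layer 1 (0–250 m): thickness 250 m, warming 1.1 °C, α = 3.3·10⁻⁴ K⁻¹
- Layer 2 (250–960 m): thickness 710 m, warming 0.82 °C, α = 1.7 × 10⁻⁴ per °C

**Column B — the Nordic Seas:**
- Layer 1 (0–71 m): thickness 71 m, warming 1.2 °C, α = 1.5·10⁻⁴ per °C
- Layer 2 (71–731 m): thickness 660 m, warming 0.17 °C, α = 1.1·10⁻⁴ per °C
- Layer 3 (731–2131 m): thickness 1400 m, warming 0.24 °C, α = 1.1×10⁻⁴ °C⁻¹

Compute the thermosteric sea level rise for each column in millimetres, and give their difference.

A Layer 1: 250 × 3.3×10⁻⁴ × 1.1 = 0.09075 m
A 250–960 m: 1.7×10⁻⁴ × 710 × 0.82 = 0.098974 m
A total: 0.189724 m
B Layer 1: 1.5×10⁻⁴ × 71 × 1.2 = 0.01278 m
B 71–731 m: 0.17 × 1.1×10⁻⁴ × 660 = 0.012342 m
B Layer 3: 1400 × 1.1×10⁻⁴ × 0.24 = 0.03696 m
B total: 0.062082 m
Difference: 0.189724 − 0.062082 = 0.127642 m

Δh_A ≈ 190 mm, Δh_B ≈ 62 mm; difference ≈ 130 mm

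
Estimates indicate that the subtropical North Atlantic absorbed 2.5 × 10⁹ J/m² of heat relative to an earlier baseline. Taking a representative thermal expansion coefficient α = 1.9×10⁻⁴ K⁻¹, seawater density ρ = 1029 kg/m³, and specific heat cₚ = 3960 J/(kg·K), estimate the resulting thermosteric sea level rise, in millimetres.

120 mm of thermosteric rise

Δh = αQ/(ρcₚ) = 1.9×10⁻⁴ × 2.5×10⁹ / (1029 × 3960) ≈ 0.11657 m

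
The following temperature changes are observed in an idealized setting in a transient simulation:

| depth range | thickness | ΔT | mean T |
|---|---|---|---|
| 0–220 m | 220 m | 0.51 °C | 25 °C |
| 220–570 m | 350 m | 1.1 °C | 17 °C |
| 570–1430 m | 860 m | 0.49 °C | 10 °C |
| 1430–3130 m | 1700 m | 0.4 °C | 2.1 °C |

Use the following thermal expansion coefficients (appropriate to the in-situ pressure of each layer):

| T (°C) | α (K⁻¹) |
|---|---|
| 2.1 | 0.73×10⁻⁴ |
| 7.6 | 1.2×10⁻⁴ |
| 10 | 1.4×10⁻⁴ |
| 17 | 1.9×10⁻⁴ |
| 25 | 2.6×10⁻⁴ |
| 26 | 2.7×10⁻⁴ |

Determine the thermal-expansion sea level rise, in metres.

Layer 1 at 25 °C → α = 2.6×10⁻⁴ K⁻¹
Layer 2 at 17 °C → α = 1.9×10⁻⁴ K⁻¹
Layer 3 at 10 °C → α = 1.4×10⁻⁴ K⁻¹
Layer 4 at 2.1 °C → α = 0.73×10⁻⁴ K⁻¹
Layer 1: 0.51 × 2.6×10⁻⁴ × 220 = 0.029172 m
220–570 m: 1.9×10⁻⁴ × 350 × 1.1 = 0.07315 m
860 × 1.4×10⁻⁴ × 0.49 = 0.058996 m
1430–3130 m: 0.4 × 1700 × 0.73×10⁻⁴ = 0.04964 m
Δh = 0.029172 + 0.07315 + 0.058996 + 0.04964 = 0.210958 m ≈ 0.211 m

Δh ≈ 0.211 m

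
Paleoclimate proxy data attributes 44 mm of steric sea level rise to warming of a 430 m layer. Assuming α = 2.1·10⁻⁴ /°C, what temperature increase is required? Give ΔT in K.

about 0.487 K

ΔT = Δh/(αH) = 0.044 / (2.1×10⁻⁴ × 430) ≈ 0.4873 K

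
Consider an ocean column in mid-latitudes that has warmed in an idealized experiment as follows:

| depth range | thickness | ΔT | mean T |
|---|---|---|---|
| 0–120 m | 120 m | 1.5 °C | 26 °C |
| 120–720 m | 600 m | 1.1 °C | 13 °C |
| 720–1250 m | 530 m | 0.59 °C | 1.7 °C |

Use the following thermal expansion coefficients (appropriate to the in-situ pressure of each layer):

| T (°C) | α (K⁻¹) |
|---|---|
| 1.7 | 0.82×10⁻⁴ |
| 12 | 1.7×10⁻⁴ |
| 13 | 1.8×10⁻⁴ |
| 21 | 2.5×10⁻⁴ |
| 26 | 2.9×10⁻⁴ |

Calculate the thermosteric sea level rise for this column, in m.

Layer 1 at 26 °C → α = 2.9×10⁻⁴ K⁻¹
Layer 2 at 13 °C → α = 1.8×10⁻⁴ K⁻¹
Layer 3 at 1.7 °C → α = 0.82×10⁻⁴ K⁻¹
120 × 2.9×10⁻⁴ × 1.5 = 0.05220 m
120–720 m: 1.8×10⁻⁴ × 1.1 × 600 = 0.11880 m
720–1250 m: 0.82×10⁻⁴ × 0.59 × 530 = 0.0256414 m
Δh = 0.05220 + 0.11880 + 0.0256414 = 0.1966414 m

Δh ≈ 0.197 m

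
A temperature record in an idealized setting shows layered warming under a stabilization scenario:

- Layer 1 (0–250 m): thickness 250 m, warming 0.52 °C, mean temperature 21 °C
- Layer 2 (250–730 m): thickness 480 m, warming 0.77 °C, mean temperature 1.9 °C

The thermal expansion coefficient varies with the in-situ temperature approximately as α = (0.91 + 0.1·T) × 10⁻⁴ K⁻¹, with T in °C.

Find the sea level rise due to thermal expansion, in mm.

Δh = 79.8 mm

Layer 1: α = (0.91 + 0.1×21)×10⁻⁴ = 3.01×10⁻⁴ K⁻¹
Layer 2: α = (0.91 + 0.1×1.9)×10⁻⁴ = 1.1×10⁻⁴ K⁻¹
0–250 m: 250 × 0.52 × 3.01×10⁻⁴ = 0.03913 m
Layer 2: 1.1×10⁻⁴ × 480 × 0.77 = 0.040656 m
Δh = 0.03913 + 0.040656 = 0.079786 m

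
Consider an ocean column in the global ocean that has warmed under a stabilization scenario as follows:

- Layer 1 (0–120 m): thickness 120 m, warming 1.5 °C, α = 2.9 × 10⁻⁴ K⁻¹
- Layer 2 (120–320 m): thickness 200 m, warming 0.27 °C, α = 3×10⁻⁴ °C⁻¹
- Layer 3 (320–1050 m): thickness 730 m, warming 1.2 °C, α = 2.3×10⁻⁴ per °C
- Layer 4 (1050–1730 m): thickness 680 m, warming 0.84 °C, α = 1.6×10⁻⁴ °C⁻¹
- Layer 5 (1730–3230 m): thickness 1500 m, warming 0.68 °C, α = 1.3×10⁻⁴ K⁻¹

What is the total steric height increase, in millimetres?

Layer 1: 1.5 × 120 × 2.9×10⁻⁴ = 0.05220 m
Layer 2: 0.27 × 200 × 3×10⁻⁴ = 0.01620 m
320–1050 m: 730 × 2.3×10⁻⁴ × 1.2 = 0.20148 m
1.6×10⁻⁴ × 0.84 × 680 = 0.091392 m
1730–3230 m: 0.68 × 1.3×10⁻⁴ × 1500 = 0.13260 m
Δh = 0.05220 + 0.01620 + 0.20148 + 0.091392 + 0.13260 = 0.493872 m ≈ 490 mm

about 490 mm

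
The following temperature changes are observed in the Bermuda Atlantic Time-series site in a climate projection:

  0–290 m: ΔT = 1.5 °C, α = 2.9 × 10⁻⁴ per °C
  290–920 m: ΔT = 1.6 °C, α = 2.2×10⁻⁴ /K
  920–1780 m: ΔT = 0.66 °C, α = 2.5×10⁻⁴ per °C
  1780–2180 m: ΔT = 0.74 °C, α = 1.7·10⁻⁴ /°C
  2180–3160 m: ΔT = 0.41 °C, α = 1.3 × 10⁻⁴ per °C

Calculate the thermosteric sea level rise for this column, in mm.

592 mm of thermosteric rise

Layer 1: 1.5 × 290 × 2.9×10⁻⁴ = 0.12615 m
630 × 2.2×10⁻⁴ × 1.6 = 0.22176 m
2.5×10⁻⁴ × 0.66 × 860 = 0.14190 m
1780–2180 m: 400 × 0.74 × 1.7×10⁻⁴ = 0.05032 m
980 × 0.41 × 1.3×10⁻⁴ = 0.052234 m
Δh = 0.12615 + 0.22176 + 0.14190 + 0.05032 + 0.052234 = 0.592364 m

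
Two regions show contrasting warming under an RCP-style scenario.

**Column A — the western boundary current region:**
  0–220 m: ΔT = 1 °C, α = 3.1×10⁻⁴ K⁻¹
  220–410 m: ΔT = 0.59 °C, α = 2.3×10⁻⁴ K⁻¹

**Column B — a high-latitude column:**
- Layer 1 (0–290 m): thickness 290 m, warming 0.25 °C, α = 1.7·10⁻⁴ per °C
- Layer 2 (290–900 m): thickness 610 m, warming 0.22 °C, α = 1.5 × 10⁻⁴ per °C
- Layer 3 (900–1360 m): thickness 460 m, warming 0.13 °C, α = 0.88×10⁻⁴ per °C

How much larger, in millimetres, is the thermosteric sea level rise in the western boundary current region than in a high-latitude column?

A 220 × 1 × 3.1×10⁻⁴ = 0.06820 m
A 2.3×10⁻⁴ × 190 × 0.59 = 0.025783 m
A total: 0.093983 m
B 0–290 m: 1.7×10⁻⁴ × 0.25 × 290 = 0.012325 m
B 290–900 m: 0.22 × 1.5×10⁻⁴ × 610 = 0.02013 m
B 0.88×10⁻⁴ × 460 × 0.13 = 0.0052624 m
B total: 0.0377174 m
Difference: 0.093983 − 0.0377174 = 0.0562656 m

56 mm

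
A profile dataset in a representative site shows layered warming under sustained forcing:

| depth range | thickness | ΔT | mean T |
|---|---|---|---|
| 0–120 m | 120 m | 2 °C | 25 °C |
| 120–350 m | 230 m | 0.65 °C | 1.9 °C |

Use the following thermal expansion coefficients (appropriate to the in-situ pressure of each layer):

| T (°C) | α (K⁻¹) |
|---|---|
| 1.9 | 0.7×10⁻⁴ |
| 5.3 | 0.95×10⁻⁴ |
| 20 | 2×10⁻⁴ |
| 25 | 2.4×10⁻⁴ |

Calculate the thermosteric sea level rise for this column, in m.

Layer 1 at 25 °C → α = 2.4×10⁻⁴ K⁻¹
Layer 2 at 1.9 °C → α = 0.7×10⁻⁴ K⁻¹
0–120 m: 120 × 2.4×10⁻⁴ × 2 = 0.05760 m
230 × 0.7×10⁻⁴ × 0.65 = 0.010465 m
Δh = 0.05760 + 0.010465 = 0.068065 m ≈ 0.0681 m

Δh = 0.0681 m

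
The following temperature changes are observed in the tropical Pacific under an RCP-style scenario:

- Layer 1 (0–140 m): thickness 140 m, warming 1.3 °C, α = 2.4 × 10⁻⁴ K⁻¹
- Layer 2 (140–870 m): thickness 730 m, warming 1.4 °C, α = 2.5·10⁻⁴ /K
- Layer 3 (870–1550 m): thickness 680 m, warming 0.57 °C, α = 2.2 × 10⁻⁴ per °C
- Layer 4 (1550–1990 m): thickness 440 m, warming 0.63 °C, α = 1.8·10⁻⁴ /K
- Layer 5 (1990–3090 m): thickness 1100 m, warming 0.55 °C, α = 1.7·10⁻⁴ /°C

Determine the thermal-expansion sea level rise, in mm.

Δh = 540 mm

0–140 m: 140 × 1.3 × 2.4×10⁻⁴ = 0.04368 m
Layer 2: 2.5×10⁻⁴ × 1.4 × 730 = 0.25550 m
680 × 2.2×10⁻⁴ × 0.57 = 0.085272 m
1550–1990 m: 1.8×10⁻⁴ × 0.63 × 440 = 0.049896 m
1.7×10⁻⁴ × 1100 × 0.55 = 0.10285 m
Δh = 0.04368 + 0.25550 + 0.085272 + 0.049896 + 0.10285 = 0.537198 m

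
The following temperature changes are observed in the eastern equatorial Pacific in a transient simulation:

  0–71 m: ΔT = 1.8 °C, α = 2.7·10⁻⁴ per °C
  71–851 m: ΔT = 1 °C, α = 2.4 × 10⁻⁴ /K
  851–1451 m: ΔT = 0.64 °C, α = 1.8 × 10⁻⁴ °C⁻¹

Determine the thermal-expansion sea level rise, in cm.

29.1 cm of thermosteric rise

0–71 m: 1.8 × 71 × 2.7×10⁻⁴ = 0.034506 m
Layer 2: 780 × 2.4×10⁻⁴ × 1 = 0.18720 m
851–1451 m: 600 × 0.64 × 1.8×10⁻⁴ = 0.06912 m
Δh = 0.034506 + 0.18720 + 0.06912 = 0.290826 m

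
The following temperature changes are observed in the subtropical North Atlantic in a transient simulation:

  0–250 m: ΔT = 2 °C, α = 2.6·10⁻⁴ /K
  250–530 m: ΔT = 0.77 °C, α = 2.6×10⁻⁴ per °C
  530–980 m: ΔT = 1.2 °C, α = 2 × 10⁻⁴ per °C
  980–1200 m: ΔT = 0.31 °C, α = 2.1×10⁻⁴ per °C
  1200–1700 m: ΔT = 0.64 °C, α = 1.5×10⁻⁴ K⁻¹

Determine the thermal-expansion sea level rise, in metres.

Δh = 0.356 m

Layer 1: 250 × 2 × 2.6×10⁻⁴ = 0.13000 m
Layer 2: 2.6×10⁻⁴ × 0.77 × 280 = 0.056056 m
1.2 × 2×10⁻⁴ × 450 = 0.10800 m
Layer 4: 220 × 0.31 × 2.1×10⁻⁴ = 0.014322 m
1200–1700 m: 500 × 0.64 × 1.5×10⁻⁴ = 0.04800 m
Δh = 0.13000 + 0.056056 + 0.10800 + 0.014322 + 0.04800 = 0.356378 m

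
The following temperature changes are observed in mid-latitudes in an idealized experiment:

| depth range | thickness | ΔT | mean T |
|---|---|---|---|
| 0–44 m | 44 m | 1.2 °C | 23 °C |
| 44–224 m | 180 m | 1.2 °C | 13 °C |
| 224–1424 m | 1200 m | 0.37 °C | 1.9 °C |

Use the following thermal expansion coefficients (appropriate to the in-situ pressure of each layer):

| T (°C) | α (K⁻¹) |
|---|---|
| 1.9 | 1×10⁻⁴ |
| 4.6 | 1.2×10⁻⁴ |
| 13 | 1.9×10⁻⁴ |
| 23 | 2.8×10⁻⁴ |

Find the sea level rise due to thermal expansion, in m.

about 0.10 m

Layer 1 at 23 °C → α = 2.8×10⁻⁴ K⁻¹
Layer 2 at 13 °C → α = 1.9×10⁻⁴ K⁻¹
Layer 3 at 1.9 °C → α = 1×10⁻⁴ K⁻¹
44 × 1.2 × 2.8×10⁻⁴ = 0.014784 m
Layer 2: 180 × 1.9×10⁻⁴ × 1.2 = 0.04104 m
224–1424 m: 1200 × 1×10⁻⁴ × 0.37 = 0.04440 m
Δh = 0.014784 + 0.04104 + 0.04440 = 0.100224 m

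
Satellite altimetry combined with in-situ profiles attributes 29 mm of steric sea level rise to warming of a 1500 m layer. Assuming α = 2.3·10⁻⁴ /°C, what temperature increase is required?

ΔT = Δh/(αH) = 0.029 / (2.3×10⁻⁴ × 1500) ≈ 0.08406 °C

about 0.0841 °C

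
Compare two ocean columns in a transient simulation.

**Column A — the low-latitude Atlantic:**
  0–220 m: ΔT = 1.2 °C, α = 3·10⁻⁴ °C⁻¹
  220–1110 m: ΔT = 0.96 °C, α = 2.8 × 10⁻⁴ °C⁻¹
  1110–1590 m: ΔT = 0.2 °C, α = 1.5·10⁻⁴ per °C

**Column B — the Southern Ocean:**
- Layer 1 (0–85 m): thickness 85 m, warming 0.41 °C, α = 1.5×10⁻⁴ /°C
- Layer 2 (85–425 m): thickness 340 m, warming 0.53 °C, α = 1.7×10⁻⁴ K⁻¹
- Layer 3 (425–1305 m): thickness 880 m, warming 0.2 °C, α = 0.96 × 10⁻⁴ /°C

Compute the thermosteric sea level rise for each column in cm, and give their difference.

A 1.2 × 220 × 3×10⁻⁴ = 0.07920 m
A 0.96 × 890 × 2.8×10⁻⁴ = 0.239232 m
A Layer 3: 480 × 0.2 × 1.5×10⁻⁴ = 0.01440 m
A total: 0.332832 m
B 0–85 m: 0.41 × 1.5×10⁻⁴ × 85 = 0.0052275 m
B Layer 2: 1.7×10⁻⁴ × 340 × 0.53 = 0.030634 m
B Layer 3: 0.96×10⁻⁴ × 0.2 × 880 = 0.016896 m
B total: 0.0527575 m
Difference: 0.332832 − 0.0527575 = 0.2800745 m

Δh_A ≈ 33 cm, Δh_B ≈ 5.3 cm; difference ≈ 28 cm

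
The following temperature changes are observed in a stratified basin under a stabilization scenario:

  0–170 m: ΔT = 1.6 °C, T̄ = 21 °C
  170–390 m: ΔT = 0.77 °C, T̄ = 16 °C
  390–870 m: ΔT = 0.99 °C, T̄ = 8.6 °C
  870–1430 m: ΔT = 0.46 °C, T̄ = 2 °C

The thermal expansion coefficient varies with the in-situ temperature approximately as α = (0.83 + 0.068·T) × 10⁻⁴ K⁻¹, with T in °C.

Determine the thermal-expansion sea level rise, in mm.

Δh = 186 mm

Layer 1: α = (0.83 + 0.068×21)×10⁻⁴ = 2.258×10⁻⁴ K⁻¹
Layer 2: α = (0.83 + 0.068×16)×10⁻⁴ = 1.918×10⁻⁴ K⁻¹
Layer 3: α = (0.83 + 0.068×8.6)×10⁻⁴ = 1.4148×10⁻⁴ K⁻¹
Layer 4: α = (0.83 + 0.068×2)×10⁻⁴ = 0.966×10⁻⁴ K⁻¹
Layer 1: 170 × 2.258×10⁻⁴ × 1.6 = 0.0614176 m
Layer 2: 220 × 1.918×10⁻⁴ × 0.77 = 0.03249092 m
0.99 × 1.4148×10⁻⁴ × 480 = 0.067231296 m
870–1430 m: 0.46 × 0.966×10⁻⁴ × 560 = 0.02488416 m
Δh = 0.0614176 + 0.03249092 + 0.067231296 + 0.02488416 = 0.186023976 m ≈ 186 mm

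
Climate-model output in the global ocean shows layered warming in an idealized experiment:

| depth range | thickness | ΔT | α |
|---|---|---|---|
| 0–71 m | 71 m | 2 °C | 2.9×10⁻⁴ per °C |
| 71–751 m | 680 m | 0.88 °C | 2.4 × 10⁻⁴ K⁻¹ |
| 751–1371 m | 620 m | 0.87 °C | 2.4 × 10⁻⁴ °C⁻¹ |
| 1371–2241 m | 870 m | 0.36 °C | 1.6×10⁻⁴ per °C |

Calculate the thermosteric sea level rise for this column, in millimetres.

364 mm of thermosteric rise

0–71 m: 2 × 2.9×10⁻⁴ × 71 = 0.04118 m
680 × 2.4×10⁻⁴ × 0.88 = 0.143616 m
0.87 × 2.4×10⁻⁴ × 620 = 0.129456 m
Layer 4: 0.36 × 1.6×10⁻⁴ × 870 = 0.050112 m
Δh = 0.04118 + 0.143616 + 0.129456 + 0.050112 = 0.364364 m ≈ 364 mm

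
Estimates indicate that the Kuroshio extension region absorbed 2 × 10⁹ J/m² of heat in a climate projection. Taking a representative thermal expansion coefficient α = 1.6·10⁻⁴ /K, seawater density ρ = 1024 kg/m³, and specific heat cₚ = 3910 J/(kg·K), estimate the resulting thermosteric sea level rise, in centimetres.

8.0 cm of thermosteric rise

Δh = αQ/(ρcₚ) = 1.6×10⁻⁴ × 2×10⁹ / (1024 × 3910) ≈ 0.079923 m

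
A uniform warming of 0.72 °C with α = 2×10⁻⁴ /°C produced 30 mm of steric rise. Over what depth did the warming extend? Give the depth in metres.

H = Δh/(αΔT) = 0.03 / (2×10⁻⁴ × 0.72) ≈ 208.3 m

about 208 m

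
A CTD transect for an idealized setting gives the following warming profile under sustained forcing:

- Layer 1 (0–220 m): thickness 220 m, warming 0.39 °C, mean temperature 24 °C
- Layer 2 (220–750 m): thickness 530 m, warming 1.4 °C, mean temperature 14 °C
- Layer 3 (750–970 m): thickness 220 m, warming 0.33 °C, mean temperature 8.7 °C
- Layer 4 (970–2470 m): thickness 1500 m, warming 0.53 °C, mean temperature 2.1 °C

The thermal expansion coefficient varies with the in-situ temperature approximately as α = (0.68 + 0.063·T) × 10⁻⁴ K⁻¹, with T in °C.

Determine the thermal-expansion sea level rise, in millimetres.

Δh = 208 mm

Layer 1: α = (0.68 + 0.063×24)×10⁻⁴ = 2.192×10⁻⁴ K⁻¹
Layer 2: α = (0.68 + 0.063×14)×10⁻⁴ = 1.562×10⁻⁴ K⁻¹
Layer 3: α = (0.68 + 0.063×8.7)×10⁻⁴ = 1.2281×10⁻⁴ K⁻¹
Layer 4: α = (0.68 + 0.063×2.1)×10⁻⁴ = 0.8123×10⁻⁴ K⁻¹
0–220 m: 0.39 × 2.192×10⁻⁴ × 220 = 0.01880736 m
1.4 × 1.562×10⁻⁴ × 530 = 0.1159004 m
220 × 0.33 × 1.2281×10⁻⁴ = 0.008916006 m
0.8123×10⁻⁴ × 0.53 × 1500 = 0.06457785 m
Δh = 0.01880736 + 0.1159004 + 0.008916006 + 0.06457785 = 0.208201616 m ≈ 208 mm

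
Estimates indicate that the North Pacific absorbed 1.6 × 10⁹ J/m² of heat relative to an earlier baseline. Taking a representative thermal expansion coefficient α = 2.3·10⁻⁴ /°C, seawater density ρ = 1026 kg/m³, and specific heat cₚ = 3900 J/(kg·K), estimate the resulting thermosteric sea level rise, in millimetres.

Δh = αQ/(ρcₚ) = 2.3×10⁻⁴ × 1.6×10⁹ / (1026 × 3900) ≈ 0.091968 m

Δh ≈ 92.0 mm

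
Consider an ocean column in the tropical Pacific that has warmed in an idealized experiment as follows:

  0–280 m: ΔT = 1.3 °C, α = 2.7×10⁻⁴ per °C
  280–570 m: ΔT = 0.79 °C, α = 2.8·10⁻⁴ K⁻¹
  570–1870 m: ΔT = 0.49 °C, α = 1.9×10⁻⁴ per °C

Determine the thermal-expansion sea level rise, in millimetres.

Layer 1: 1.3 × 2.7×10⁻⁴ × 280 = 0.09828 m
2.8×10⁻⁴ × 290 × 0.79 = 0.064148 m
570–1870 m: 0.49 × 1300 × 1.9×10⁻⁴ = 0.12103 m
Δh = 0.09828 + 0.064148 + 0.12103 = 0.283458 m

Δh ≈ 280 mm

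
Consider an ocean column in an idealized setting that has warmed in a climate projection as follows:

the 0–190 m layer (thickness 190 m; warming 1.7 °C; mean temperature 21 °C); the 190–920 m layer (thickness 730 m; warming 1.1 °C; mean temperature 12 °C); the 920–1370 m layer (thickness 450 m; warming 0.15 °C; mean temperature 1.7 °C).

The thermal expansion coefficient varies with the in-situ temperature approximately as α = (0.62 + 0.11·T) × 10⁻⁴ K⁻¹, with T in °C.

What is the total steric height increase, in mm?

256 mm

Layer 1: α = (0.62 + 0.11×21)×10⁻⁴ = 2.93×10⁻⁴ K⁻¹
Layer 2: α = (0.62 + 0.11×12)×10⁻⁴ = 1.94×10⁻⁴ K⁻¹
Layer 3: α = (0.62 + 0.11×1.7)×10⁻⁴ = 0.807×10⁻⁴ K⁻¹
1.7 × 190 × 2.93×10⁻⁴ = 0.094639 m
190–920 m: 1.1 × 1.94×10⁻⁴ × 730 = 0.155782 m
Layer 3: 0.807×10⁻⁴ × 450 × 0.15 = 0.00544725 m
Δh = 0.094639 + 0.155782 + 0.00544725 = 0.25586825 m ≈ 256 mm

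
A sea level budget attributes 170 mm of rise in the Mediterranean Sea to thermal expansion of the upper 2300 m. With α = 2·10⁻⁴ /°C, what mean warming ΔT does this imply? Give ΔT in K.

0.370 K

ΔT = Δh/(αH) = 0.17 / (2×10⁻⁴ × 2300) ≈ 0.3696 K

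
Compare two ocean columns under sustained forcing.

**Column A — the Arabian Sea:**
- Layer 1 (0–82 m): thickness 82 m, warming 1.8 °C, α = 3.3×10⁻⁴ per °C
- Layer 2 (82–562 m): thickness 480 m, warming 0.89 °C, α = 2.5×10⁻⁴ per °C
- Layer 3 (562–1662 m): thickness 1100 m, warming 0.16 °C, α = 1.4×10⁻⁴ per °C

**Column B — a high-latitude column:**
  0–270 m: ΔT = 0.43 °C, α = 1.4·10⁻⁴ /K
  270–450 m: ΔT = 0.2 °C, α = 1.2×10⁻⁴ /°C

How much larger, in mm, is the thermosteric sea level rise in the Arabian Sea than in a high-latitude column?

Δh_A − Δh_B ≈ 160 mm

A Layer 1: 82 × 1.8 × 3.3×10⁻⁴ = 0.048708 m
A 480 × 0.89 × 2.5×10⁻⁴ = 0.10680 m
A 562–1662 m: 1.4×10⁻⁴ × 1100 × 0.16 = 0.02464 m
A total: 0.180148 m
B 0–270 m: 270 × 0.43 × 1.4×10⁻⁴ = 0.016254 m
B 270–450 m: 1.2×10⁻⁴ × 180 × 0.2 = 0.00432 m
B total: 0.020574 m
Difference: 0.180148 − 0.020574 = 0.159574 m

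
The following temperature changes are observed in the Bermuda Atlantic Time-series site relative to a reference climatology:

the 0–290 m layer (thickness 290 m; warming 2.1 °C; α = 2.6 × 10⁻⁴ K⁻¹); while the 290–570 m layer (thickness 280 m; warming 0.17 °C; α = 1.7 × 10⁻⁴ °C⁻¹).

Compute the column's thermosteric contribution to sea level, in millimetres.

0–290 m: 2.1 × 2.6×10⁻⁴ × 290 = 0.15834 m
280 × 0.17 × 1.7×10⁻⁴ = 0.008092 m
Δh = 0.15834 + 0.008092 = 0.166432 m ≈ 170 mm

Δh = 170 mm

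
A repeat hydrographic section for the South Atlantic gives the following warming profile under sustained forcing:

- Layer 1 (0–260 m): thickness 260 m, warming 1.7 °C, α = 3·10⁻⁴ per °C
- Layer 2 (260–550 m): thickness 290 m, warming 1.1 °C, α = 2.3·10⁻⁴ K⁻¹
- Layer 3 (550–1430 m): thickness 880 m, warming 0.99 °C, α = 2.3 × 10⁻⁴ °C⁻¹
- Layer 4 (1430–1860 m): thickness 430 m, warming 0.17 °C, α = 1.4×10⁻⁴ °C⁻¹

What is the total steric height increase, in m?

Δh = 0.417 m

Layer 1: 1.7 × 260 × 3×10⁻⁴ = 0.13260 m
2.3×10⁻⁴ × 1.1 × 290 = 0.07337 m
Layer 3: 0.99 × 880 × 2.3×10⁻⁴ = 0.200376 m
1.4×10⁻⁴ × 430 × 0.17 = 0.010234 m
Δh = 0.13260 + 0.07337 + 0.200376 + 0.010234 = 0.41658 m ≈ 0.417 m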